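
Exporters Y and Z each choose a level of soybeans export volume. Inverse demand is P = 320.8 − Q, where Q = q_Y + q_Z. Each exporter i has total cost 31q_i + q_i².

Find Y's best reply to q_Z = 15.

68.7

Exporter Y's profit: π = q_Y(320.8 − (q_Y + q_Z)) − 31q_Y − q_Y².
∂π/∂q_Y = 289.8 − 4q_Y − q_Z = 0, so q_Y = 72.45 − 0.25q_Z.
At q_Z = 15: q_Y = 72.45 − 0.25·15 = 68.7.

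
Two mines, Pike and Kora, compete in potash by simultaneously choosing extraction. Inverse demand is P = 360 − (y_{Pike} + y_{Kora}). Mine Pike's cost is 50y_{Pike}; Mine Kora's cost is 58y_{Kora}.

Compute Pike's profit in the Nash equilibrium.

11236

Mine Pike's profit: π = y_{Pike}(360 − (y_{Pike} + y_{Kora})) − 50y_{Pike}.
∂π/∂y_{Pike} = 310 − 2y_{Pike} − y_{Kora} = 0, so y_{Pike} = 155 − 0.5y_{Kora}.
By the same steps for Kora: y_{Kora} = 151 − 0.5y_{Pike}.
Solving the two reaction functions simultaneously: (1 − (−0.5)(−0.5))y_{Pike} = 155 − 0.5·151, so 0.75y_{Pike} = 79.5 and y_{Pike} = 106.
Then y_{Kora} = 151 − 0.5·106 = 98.
Price P = 360 − 204 = 156.
Pike's profit: (156 − 50)·106 = 11236.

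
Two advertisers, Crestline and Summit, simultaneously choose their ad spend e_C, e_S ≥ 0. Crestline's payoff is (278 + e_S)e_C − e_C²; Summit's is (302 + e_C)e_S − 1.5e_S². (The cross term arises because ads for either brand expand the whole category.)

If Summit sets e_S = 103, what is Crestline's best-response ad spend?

Expanding Crestline's payoff: 278e_C + e_Se_C − e_C².
∂π/∂e_C = 278 + e_S − 2e_C = 0, so e_C = 139 + 0.5e_S.
At e_S = 103: e_C = 139 + 0.5·103 = 190.5.

190.5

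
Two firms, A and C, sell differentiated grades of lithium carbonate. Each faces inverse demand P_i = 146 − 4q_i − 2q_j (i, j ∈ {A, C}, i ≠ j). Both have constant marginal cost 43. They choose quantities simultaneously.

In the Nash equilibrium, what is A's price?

84.2

Firm A's profit: π = q_A(146 − 4q_A − 2q_C) − 43q_A.
∂π/∂q_A = 103 − 8q_A − 2q_C = 0 ⇒ q_A = 12.875 − 0.25q_C.
The game is symmetric, so in equilibrium q_C = q_A: the reaction function gives 1.25q_A = 12.875, hence q_A = 10.3.
P_A = 146 − 4·10.3 − 2·10.3 = 84.2.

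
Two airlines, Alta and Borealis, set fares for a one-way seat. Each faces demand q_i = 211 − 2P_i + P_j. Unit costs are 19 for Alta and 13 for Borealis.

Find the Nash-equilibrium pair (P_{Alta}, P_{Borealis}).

Alta's profit: π = (P_{Alta} − 19)(211 − 2P_{Alta} + P_{Borealis}).
∂π/∂P_{Alta} = 249 − 4P_{Alta} + P_{Borealis} = 0 ⇒ P_{Alta} = 62.25 + 0.25P_{Borealis}.
Similarly P_{Borealis} = 59.25 + 0.25P_{Alta}.
Substituting the second reaction function into the first: P_{Alta} = 62.25 + 0.25(59.25 + 0.25P_{Alta}), which gives 0.9375P_{Alta} = 77.0625 ⇒ P_{Alta} = 82.2.
Then P_{Borealis} = 59.25 + 0.25·82.2 = 79.8.

82.2, 79.8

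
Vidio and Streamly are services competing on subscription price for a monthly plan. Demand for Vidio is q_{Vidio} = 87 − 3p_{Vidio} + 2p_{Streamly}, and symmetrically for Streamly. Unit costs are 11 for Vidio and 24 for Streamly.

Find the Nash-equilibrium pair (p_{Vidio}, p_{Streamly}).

Vidio's profit: π = (p_{Vidio} − 11)(87 − 3p_{Vidio} + 2p_{Streamly}).
∂π/∂p_{Vidio} = 120 − 6p_{Vidio} + 2p_{Streamly} = 0 ⇒ p_{Vidio} = 20 + (1/3)p_{Streamly}.
Similarly p_{Streamly} = 26.5 + (1/3)p_{Vidio}.
Plugging p_{Streamly} into Vidio's best response: p_{Vidio} = 20 + (1/3)(26.5 + (1/3)p_{Vidio}) ⇒ (8/9)p_{Vidio} = 173/6, so p_{Vidio} = 32.4375.
Then p_{Streamly} = 26.5 + (1/3)·32.4375 = 37.3125.

32.4375, 37.3125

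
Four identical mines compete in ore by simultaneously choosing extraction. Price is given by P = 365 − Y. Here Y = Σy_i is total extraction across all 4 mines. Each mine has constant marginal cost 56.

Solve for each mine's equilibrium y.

A representative mine's profit is π_i = y_i(365 − Y) − 56y_i, with Y = y_i + Σ_{j≠i} y_j.
First-order condition: 309 − 2y_i − Σ_{j≠i} y_j = 0.
With identical mines, set every y_j = y: then 309 − 2y − 3y = 0, i.e. y = 309/5 = 61.8.

61.8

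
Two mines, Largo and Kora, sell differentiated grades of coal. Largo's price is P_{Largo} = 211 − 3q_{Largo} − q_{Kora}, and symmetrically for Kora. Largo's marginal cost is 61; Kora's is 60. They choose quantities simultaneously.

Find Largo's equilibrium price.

125.2

Mine Largo's profit: π = q_{Largo}(211 − 3q_{Largo} − q_{Kora}) − 61q_{Largo}.
∂π/∂q_{Largo} = 150 − 6q_{Largo} − q_{Kora} = 0 ⇒ q_{Largo} = 25 − (1/6)q_{Kora}.
Similarly q_{Kora} = 151/6 − (1/6)q_{Largo}.
Plugging q_{Kora} into Largo's best response: q_{Largo} = 25 − (1/6)(151/6 − (1/6)q_{Largo}) ⇒ (35/36)q_{Largo} = 749/36, so q_{Largo} = 21.4.
Then q_{Kora} = 151/6 − (1/6)·21.4 = 21.6.
P_{Largo} = 211 − 3·21.4 − 21.6 = 125.2.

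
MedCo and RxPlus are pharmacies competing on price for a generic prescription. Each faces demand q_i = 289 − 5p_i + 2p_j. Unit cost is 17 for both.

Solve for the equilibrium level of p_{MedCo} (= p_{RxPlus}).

46.75

MedCo's profit: π = (p_{MedCo} − 17)(289 − 5p_{MedCo} + 2p_{RxPlus}).
∂π/∂p_{MedCo} = 374 − 10p_{MedCo} + 2p_{RxPlus} = 0 ⇒ p_{MedCo} = 37.4 + 0.2p_{RxPlus}.
Setting p_{MedCo} = p_{RxPlus} in the reaction function: p_{MedCo} = 37.4 + 0.2p_{MedCo}, so p_{MedCo} = 37.4 / 0.8 = 46.75.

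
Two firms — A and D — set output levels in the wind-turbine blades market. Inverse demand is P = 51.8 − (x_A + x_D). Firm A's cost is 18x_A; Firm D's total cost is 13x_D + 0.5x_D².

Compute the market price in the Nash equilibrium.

30.52

Firm A's profit: π = x_A(51.8 − (x_A + x_D)) − 18x_A.
∂π/∂x_A = 33.8 − 2x_A − x_D = 0, so x_A = 16.9 − 0.5x_D.
For D: ∂π/∂x_D = 38.8 − 3x_D − x_A = 0 ⇒ x_D = 194/15 − (1/3)x_A.
Solving the two reaction functions simultaneously: (1 − (−0.5)(−1/3))x_A = 16.9 − 0.5·(194/15), so (5/6)x_A = 313/30 and x_A = 12.52.
Then x_D = 194/15 − (1/3)·12.52 = 8.76.
Equilibrium price: P = 51.8 − 21.28 = 30.52.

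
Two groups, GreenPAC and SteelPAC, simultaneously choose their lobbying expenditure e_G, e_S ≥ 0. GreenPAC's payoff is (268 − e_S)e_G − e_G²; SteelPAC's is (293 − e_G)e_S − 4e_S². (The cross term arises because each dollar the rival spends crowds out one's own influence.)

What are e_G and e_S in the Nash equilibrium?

123.4, 21.2

Expanding GreenPAC's payoff: 268e_G − e_Se_G − e_G².
∂π/∂e_G = 268 − e_S − 2e_G = 0, so e_G = 134 − 0.5e_S.
Likewise for SteelPAC: e_S = 36.625 − 0.125e_G.
Plugging e_S into GreenPAC's best response: e_G = 134 − 0.5(36.625 − 0.125e_G) ⇒ 0.9375e_G = 115.6875, so e_G = 123.4.
Then e_S = 36.625 − 0.125·123.4 = 21.2.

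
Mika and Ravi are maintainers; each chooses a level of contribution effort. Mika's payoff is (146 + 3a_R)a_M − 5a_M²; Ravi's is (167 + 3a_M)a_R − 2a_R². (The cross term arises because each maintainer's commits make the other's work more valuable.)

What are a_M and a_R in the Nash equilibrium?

35, 68

Expanding Mika's payoff: 146a_M + 3a_Ra_M − 5a_M².
∂π/∂a_M = 146 + 3a_R − 10a_M = 0, so a_M = 14.6 + 0.3a_R.
Likewise for Ravi: a_R = 41.75 + 0.75a_M.
Substituting the second reaction function into the first: a_M = 14.6 + 0.3(41.75 + 0.75a_M), which gives 0.775a_M = 27.125 ⇒ a_M = 35.
Then a_R = 41.75 + 0.75·35 = 68.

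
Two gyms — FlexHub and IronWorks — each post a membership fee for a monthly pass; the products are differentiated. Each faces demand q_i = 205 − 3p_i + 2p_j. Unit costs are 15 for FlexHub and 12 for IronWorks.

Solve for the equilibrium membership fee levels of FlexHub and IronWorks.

61.9375, 60.8125

FlexHub's profit: π = (p_{FlexHub} − 15)(205 − 3p_{FlexHub} + 2p_{IronWorks}).
∂π/∂p_{FlexHub} = 250 − 6p_{FlexHub} + 2p_{IronWorks} = 0 ⇒ p_{FlexHub} = 125/3 + (1/3)p_{IronWorks}.
Similarly p_{IronWorks} = 241/6 + (1/3)p_{FlexHub}.
Solving the two reaction functions simultaneously: (1 − (1/3)(1/3))p_{FlexHub} = 125/3 + (1/3)·(241/6), so (8/9)p_{FlexHub} = 991/18 and p_{FlexHub} = 61.9375.
Then p_{IronWorks} = 241/6 + (1/3)·61.9375 = 60.8125.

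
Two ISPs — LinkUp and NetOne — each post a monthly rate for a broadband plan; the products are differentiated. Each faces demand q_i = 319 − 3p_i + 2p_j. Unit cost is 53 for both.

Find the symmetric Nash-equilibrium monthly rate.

LinkUp's profit: π = (p_{LinkUp} − 53)(319 − 3p_{LinkUp} + 2p_{NetOne}).
∂π/∂p_{LinkUp} = 478 − 6p_{LinkUp} + 2p_{NetOne} = 0 ⇒ p_{LinkUp} = 239/3 + (1/3)p_{NetOne}.
The game is symmetric, so in equilibrium p_{NetOne} = p_{LinkUp}: the reaction function gives (2/3)p_{LinkUp} = 239/3, hence p_{LinkUp} = 119.5.

119.5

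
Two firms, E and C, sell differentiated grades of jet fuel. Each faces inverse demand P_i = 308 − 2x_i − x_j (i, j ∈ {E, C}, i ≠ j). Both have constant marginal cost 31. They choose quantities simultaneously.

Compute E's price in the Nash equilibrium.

141.8

Firm E's profit: π = x_E(308 − 2x_E − x_C) − 31x_E.
∂π/∂x_E = 277 − 4x_E − x_C = 0 ⇒ x_E = 69.25 − 0.25x_C.
The game is symmetric, so in equilibrium x_C = x_E: the reaction function gives 1.25x_E = 69.25, hence x_E = 55.4.
P_E = 308 − 2·55.4 − 55.4 = 141.8.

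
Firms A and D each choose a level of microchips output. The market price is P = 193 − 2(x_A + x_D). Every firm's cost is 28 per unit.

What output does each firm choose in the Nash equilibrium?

Firm A's profit: π = x_A(193 − 2(x_A + x_D)) − 28x_A.
∂π/∂x_A = 165 − 4x_A − 2x_D = 0, so x_A = 41.25 − 0.5x_D.
The game is symmetric, so in equilibrium x_D = x_A: the reaction function gives 1.5x_A = 41.25, hence x_A = 27.5.

27.5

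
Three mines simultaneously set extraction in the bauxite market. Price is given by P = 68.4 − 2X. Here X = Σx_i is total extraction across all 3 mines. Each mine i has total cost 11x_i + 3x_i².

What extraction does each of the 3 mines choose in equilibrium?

4.1

A representative mine's profit is π_i = x_i(68.4 − 2X) − 11x_i − 3x_i², with X = x_i + Σ_{j≠i} x_j.
First-order condition: 57.4 − 10x_i − 2Σ_{j≠i} x_j = 0.
In a symmetric equilibrium every mine chooses the same x, so Σ_{j≠i} x_j = 2x. The condition becomes 57.4 − 14x = 0, giving x = 57.4/14 = 4.1.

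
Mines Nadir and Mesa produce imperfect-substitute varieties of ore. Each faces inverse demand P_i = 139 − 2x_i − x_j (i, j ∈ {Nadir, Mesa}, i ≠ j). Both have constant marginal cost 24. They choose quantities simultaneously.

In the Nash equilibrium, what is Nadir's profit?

Mine Nadir's profit: π = x_{Nadir}(139 − 2x_{Nadir} − x_{Mesa}) − 24x_{Nadir}.
∂π/∂x_{Nadir} = 115 − 4x_{Nadir} − x_{Mesa} = 0 ⇒ x_{Nadir} = 28.75 − 0.25x_{Mesa}.
The game is symmetric, so in equilibrium x_{Mesa} = x_{Nadir}: the reaction function gives 1.25x_{Nadir} = 28.75, hence x_{Nadir} = 23.
P_{Nadir} = 139 − 2·23 − 23 = 70.
Profit = (70 − 24)·23 = 1058.

1058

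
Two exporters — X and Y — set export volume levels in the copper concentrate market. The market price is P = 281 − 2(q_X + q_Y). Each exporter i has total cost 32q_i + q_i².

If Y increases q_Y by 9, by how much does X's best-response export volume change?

Exporter X's profit: π = q_X(281 − 2(q_X + q_Y)) − 32q_X − q_X².
∂π/∂q_X = 249 − 6q_X − 2q_Y = 0, so q_X = 41.5 − (1/3)q_Y.
The reaction-function slope is −1/3, so a 9-unit rise in q_Y moves q_X by −1/3 × 9 = −3. X's best response falls — the actions are strategic substitutes.

-3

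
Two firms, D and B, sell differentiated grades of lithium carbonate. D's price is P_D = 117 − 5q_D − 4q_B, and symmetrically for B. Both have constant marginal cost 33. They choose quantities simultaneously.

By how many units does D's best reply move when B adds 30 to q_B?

Firm D's profit: π = q_D(117 − 5q_D − 4q_B) − 33q_D.
∂π/∂q_D = 84 − 10q_D − 4q_B = 0 ⇒ q_D = 8.4 − 0.4q_B.
The reaction-function slope is −0.4, so a 30-unit rise in q_B moves q_D by −0.4 × 30 = −12. D's best response falls — the actions are strategic substitutes.

-12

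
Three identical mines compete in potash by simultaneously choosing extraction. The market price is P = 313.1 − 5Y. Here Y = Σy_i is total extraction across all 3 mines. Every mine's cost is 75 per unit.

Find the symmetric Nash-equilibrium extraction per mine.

11.905

A representative mine's profit is π_i = y_i(313.1 − 5Y) − 75y_i, with Y = y_i + Σ_{j≠i} y_j.
First-order condition: 238.1 − 10y_i − 5Σ_{j≠i} y_j = 0.
Imposing symmetry (y_j = y for all j) turns Σ_{j≠i} y_j into 2y, so 238.1 = 20y and y = 11.905.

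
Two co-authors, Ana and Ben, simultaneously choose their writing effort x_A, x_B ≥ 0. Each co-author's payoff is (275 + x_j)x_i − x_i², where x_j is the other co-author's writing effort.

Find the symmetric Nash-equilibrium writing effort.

275

Ana's payoff is (275 + x_B)x_A − x_A².
∂π/∂x_A = 275 + x_B − 2x_A = 0, so x_A = 137.5 + 0.5x_B.
Setting x_A = x_B in the reaction function: x_A = 137.5 + 0.5x_A, so x_A = 137.5 / 0.5 = 275.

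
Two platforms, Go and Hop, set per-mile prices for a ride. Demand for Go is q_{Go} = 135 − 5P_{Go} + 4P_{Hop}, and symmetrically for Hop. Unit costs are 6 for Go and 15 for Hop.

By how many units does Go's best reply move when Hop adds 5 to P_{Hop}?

Go's profit: π = (P_{Go} − 6)(135 − 5P_{Go} + 4P_{Hop}).
∂π/∂P_{Go} = 165 − 10P_{Go} + 4P_{Hop} = 0 ⇒ P_{Go} = 16.5 + 0.4P_{Hop}.
The reaction-function slope is 0.4, so a 5-unit rise in P_{Hop} moves P_{Go} by 0.4 × 5 = 2. Go's best response rises — the actions are strategic complements.

2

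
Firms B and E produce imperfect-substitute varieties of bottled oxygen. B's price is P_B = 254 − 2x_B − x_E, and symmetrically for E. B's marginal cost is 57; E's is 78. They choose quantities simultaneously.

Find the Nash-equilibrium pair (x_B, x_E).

Firm B's profit: π = x_B(254 − 2x_B − x_E) − 57x_B.
∂π/∂x_B = 197 − 4x_B − x_E = 0 ⇒ x_B = 49.25 − 0.25x_E.
Similarly x_E = 44 − 0.25x_B.
Substituting the second reaction function into the first: x_B = 49.25 − 0.25(44 − 0.25x_B), which gives 0.9375x_B = 38.25 ⇒ x_B = 40.8.
Then x_E = 44 − 0.25·40.8 = 33.8.

40.8, 33.8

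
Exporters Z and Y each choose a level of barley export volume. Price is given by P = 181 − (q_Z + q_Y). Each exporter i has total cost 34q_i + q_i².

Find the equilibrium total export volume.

58.8

Exporter Z's profit: π = q_Z(181 − (q_Z + q_Y)) − 34q_Z − q_Z².
∂π/∂q_Z = 147 − 4q_Z − q_Y = 0, so q_Z = 36.75 − 0.25q_Y.
Setting q_Z = q_Y in the reaction function: q_Z = 36.75 − 0.25q_Z, so q_Z = 36.75 / 1.25 = 29.4.
Total export volume: 29.4 + 29.4 = 58.8.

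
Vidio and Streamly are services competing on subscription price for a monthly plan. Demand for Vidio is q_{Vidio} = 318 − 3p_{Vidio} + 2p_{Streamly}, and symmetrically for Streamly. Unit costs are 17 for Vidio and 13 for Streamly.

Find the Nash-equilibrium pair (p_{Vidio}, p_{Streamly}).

Vidio's profit: π = (p_{Vidio} − 17)(318 − 3p_{Vidio} + 2p_{Streamly}).
∂π/∂p_{Vidio} = 369 − 6p_{Vidio} + 2p_{Streamly} = 0 ⇒ p_{Vidio} = 61.5 + (1/3)p_{Streamly}.
Similarly p_{Streamly} = 59.5 + (1/3)p_{Vidio}.
Substituting the second reaction function into the first: p_{Vidio} = 61.5 + (1/3)(59.5 + (1/3)p_{Vidio}), which gives (8/9)p_{Vidio} = 244/3 ⇒ p_{Vidio} = 91.5.
Then p_{Streamly} = 59.5 + (1/3)·91.5 = 90.

91.5, 90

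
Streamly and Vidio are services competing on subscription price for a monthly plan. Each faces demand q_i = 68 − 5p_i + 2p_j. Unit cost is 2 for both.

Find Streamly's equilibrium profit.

300.3125

Streamly's profit: π = (p_{Streamly} − 2)(68 − 5p_{Streamly} + 2p_{Vidio}).
∂π/∂p_{Streamly} = 78 − 10p_{Streamly} + 2p_{Vidio} = 0 ⇒ p_{Streamly} = 7.8 + 0.2p_{Vidio}.
The game is symmetric, so in equilibrium p_{Vidio} = p_{Streamly}: the reaction function gives 0.8p_{Streamly} = 7.8, hence p_{Streamly} = 9.75.
q_{Streamly} = 68 − 5·9.75 + 2·9.75 = 38.75.
Profit = (9.75 − 2)·38.75 = 300.3125.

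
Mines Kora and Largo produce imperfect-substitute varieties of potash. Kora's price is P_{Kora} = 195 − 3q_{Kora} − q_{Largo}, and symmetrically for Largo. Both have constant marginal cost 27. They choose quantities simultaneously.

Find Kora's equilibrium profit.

Mine Kora's profit: π = q_{Kora}(195 − 3q_{Kora} − q_{Largo}) − 27q_{Kora}.
∂π/∂q_{Kora} = 168 − 6q_{Kora} − q_{Largo} = 0 ⇒ q_{Kora} = 28 − (1/6)q_{Largo}.
The game is symmetric, so in equilibrium q_{Largo} = q_{Kora}: the reaction function gives (7/6)q_{Kora} = 28, hence q_{Kora} = 24.
P_{Kora} = 195 − 3·24 − 24 = 99.
Profit = (99 − 27)·24 = 1728.

1728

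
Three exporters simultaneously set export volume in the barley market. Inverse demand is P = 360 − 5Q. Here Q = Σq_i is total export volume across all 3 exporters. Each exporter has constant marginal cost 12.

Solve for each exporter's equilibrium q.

17.4

A representative exporter's profit is π_i = q_i(360 − 5Q) − 12q_i, with Q = q_i + Σ_{j≠i} q_j.
First-order condition: 348 − 10q_i − 5Σ_{j≠i} q_j = 0.
With identical exporters, set every q_j = q: then 348 − 10q − 10q = 0, i.e. q = 348/20 = 17.4.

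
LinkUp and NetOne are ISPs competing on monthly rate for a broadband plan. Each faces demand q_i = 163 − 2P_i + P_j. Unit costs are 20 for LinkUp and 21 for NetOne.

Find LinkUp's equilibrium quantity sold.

95.6

LinkUp's profit: π = (P_{LinkUp} − 20)(163 − 2P_{LinkUp} + P_{NetOne}).
∂π/∂P_{LinkUp} = 203 − 4P_{LinkUp} + P_{NetOne} = 0 ⇒ P_{LinkUp} = 50.75 + 0.25P_{NetOne}.
Similarly P_{NetOne} = 51.25 + 0.25P_{LinkUp}.
Solving the two reaction functions simultaneously: (1 − (0.25)(0.25))P_{LinkUp} = 50.75 + 0.25·51.25, so 0.9375P_{LinkUp} = 63.5625 and P_{LinkUp} = 67.8.
Then P_{NetOne} = 51.25 + 0.25·67.8 = 68.2.
q_{LinkUp} = 163 − 2·67.8 + 68.2 = 95.6.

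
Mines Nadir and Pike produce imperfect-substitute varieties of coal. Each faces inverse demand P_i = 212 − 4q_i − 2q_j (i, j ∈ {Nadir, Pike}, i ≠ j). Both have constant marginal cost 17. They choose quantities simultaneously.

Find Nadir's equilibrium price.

95

Mine Nadir's profit: π = q_{Nadir}(212 − 4q_{Nadir} − 2q_{Pike}) − 17q_{Nadir}.
∂π/∂q_{Nadir} = 195 − 8q_{Nadir} − 2q_{Pike} = 0 ⇒ q_{Nadir} = 24.375 − 0.25q_{Pike}.
By symmetry q_{Pike} = q_{Nadir}; substituting into the reaction function, 1.25q_{Nadir} = 24.375 and q_{Nadir} = 19.5.
P_{Nadir} = 212 − 4·19.5 − 2·19.5 = 95.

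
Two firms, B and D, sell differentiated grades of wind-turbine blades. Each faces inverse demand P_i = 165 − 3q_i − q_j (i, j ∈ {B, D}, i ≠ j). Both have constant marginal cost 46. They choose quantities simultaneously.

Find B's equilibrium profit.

Firm B's profit: π = q_B(165 − 3q_B − q_D) − 46q_B.
∂π/∂q_B = 119 − 6q_B − q_D = 0 ⇒ q_B = 119/6 − (1/6)q_D.
Setting q_B = q_D in the reaction function: q_B = 119/6 − (1/6)q_B, so q_B = (119/6) / (7/6) = 17.
P_B = 165 − 3·17 − 17 = 97.
Profit = (97 − 46)·17 = 867.

867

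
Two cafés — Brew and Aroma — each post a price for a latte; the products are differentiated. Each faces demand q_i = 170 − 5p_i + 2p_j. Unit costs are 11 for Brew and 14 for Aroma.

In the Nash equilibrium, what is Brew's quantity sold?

87.1875

Brew's profit: π = (p_{Brew} − 11)(170 − 5p_{Brew} + 2p_{Aroma}).
∂π/∂p_{Brew} = 225 − 10p_{Brew} + 2p_{Aroma} = 0 ⇒ p_{Brew} = 22.5 + 0.2p_{Aroma}.
Similarly p_{Aroma} = 24 + 0.2p_{Brew}.
Substituting the second reaction function into the first: p_{Brew} = 22.5 + 0.2(24 + 0.2p_{Brew}), which gives 0.96p_{Brew} = 27.3 ⇒ p_{Brew} = 28.4375.
Then p_{Aroma} = 24 + 0.2·28.4375 = 29.6875.
q_{Brew} = 170 − 5·28.4375 + 2·29.6875 = 87.1875.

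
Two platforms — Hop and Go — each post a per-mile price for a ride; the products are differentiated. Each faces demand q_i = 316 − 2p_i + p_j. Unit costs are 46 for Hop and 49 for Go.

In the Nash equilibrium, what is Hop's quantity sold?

Hop's profit: π = (p_{Hop} − 46)(316 − 2p_{Hop} + p_{Go}).
∂π/∂p_{Hop} = 408 − 4p_{Hop} + p_{Go} = 0 ⇒ p_{Hop} = 102 + 0.25p_{Go}.
Similarly p_{Go} = 103.5 + 0.25p_{Hop}.
Substituting the second reaction function into the first: p_{Hop} = 102 + 0.25(103.5 + 0.25p_{Hop}), which gives 0.9375p_{Hop} = 127.875 ⇒ p_{Hop} = 136.4.
Then p_{Go} = 103.5 + 0.25·136.4 = 137.6.
q_{Hop} = 316 − 2·136.4 + 137.6 = 180.8.

180.8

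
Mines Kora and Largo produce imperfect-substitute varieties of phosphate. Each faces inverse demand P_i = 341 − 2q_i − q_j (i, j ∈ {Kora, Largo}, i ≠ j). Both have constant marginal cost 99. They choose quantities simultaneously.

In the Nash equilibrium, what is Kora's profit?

Mine Kora's profit: π = q_{Kora}(341 − 2q_{Kora} − q_{Largo}) − 99q_{Kora}.
∂π/∂q_{Kora} = 242 − 4q_{Kora} − q_{Largo} = 0 ⇒ q_{Kora} = 60.5 − 0.25q_{Largo}.
By symmetry q_{Largo} = q_{Kora}; substituting into the reaction function, 1.25q_{Kora} = 60.5 and q_{Kora} = 48.4.
P_{Kora} = 341 − 2·48.4 − 48.4 = 195.8.
Profit = (195.8 − 99)·48.4 = 4685.12.

4685.12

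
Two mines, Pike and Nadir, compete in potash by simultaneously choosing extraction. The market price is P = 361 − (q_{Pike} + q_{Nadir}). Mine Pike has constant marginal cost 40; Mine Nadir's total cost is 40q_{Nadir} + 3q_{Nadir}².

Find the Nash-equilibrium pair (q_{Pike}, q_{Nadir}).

149.8, 21.4

Mine Pike's profit: π = q_{Pike}(361 − (q_{Pike} + q_{Nadir})) − 40q_{Pike}.
∂π/∂q_{Pike} = 321 − 2q_{Pike} − q_{Nadir} = 0, so q_{Pike} = 160.5 − 0.5q_{Nadir}.
For Nadir: ∂π/∂q_{Nadir} = 321 − 8q_{Nadir} − q_{Pike} = 0 ⇒ q_{Nadir} = 40.125 − 0.125q_{Pike}.
Substituting the second reaction function into the first: q_{Pike} = 160.5 − 0.5(40.125 − 0.125q_{Pike}), which gives 0.9375q_{Pike} = 140.4375 ⇒ q_{Pike} = 149.8.
Then q_{Nadir} = 40.125 − 0.125·149.8 = 21.4.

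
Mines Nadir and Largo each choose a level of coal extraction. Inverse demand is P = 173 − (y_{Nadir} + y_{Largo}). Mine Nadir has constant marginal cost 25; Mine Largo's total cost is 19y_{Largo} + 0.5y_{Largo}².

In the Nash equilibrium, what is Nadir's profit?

3364

Mine Nadir's profit: π = y_{Nadir}(173 − (y_{Nadir} + y_{Largo})) − 25y_{Nadir}.
∂π/∂y_{Nadir} = 148 − 2y_{Nadir} − y_{Largo} = 0, so y_{Nadir} = 74 − 0.5y_{Largo}.
For Largo: ∂π/∂y_{Largo} = 154 − 3y_{Largo} − y_{Nadir} = 0 ⇒ y_{Largo} = 154/3 − (1/3)y_{Nadir}.
Plugging y_{Largo} into Nadir's best response: y_{Nadir} = 74 − 0.5(154/3 − (1/3)y_{Nadir}) ⇒ (5/6)y_{Nadir} = 145/3, so y_{Nadir} = 58.
Then y_{Largo} = 154/3 − (1/3)·58 = 32.
Price P = 173 − 90 = 83.
Nadir's profit: (83 − 25)·58 = 3364.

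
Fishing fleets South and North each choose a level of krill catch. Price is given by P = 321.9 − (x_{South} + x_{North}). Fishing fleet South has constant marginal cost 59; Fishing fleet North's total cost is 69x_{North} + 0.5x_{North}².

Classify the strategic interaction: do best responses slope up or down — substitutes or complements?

Fishing fleet South's profit: π = x_{South}(321.9 − (x_{South} + x_{North})) − 59x_{South}.
∂π/∂x_{South} = 262.9 − 2x_{South} − x_{North} = 0, so x_{South} = 131.45 − 0.5x_{North}.
The best-response slope dx_{South}/dx_{North} = −0.5 < 0: the reaction function is downward-sloping, so the choices are strategic substitutes.

strategic substitutes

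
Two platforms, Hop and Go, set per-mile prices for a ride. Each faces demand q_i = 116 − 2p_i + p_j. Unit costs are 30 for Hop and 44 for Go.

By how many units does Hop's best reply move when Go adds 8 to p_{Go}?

2

Hop's profit: π = (p_{Hop} − 30)(116 − 2p_{Hop} + p_{Go}).
∂π/∂p_{Hop} = 176 − 4p_{Hop} + p_{Go} = 0 ⇒ p_{Hop} = 44 + 0.25p_{Go}.
The reaction-function slope is 0.25, so an 8-unit rise in p_{Go} moves p_{Hop} by 0.25 × 8 = 2. Hop's best response rises — the actions are strategic complements.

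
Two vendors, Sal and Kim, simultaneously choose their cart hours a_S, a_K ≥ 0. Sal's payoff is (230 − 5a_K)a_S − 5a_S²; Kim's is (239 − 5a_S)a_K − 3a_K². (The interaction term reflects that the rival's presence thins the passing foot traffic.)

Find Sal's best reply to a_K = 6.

20

Expanding Sal's payoff: 230a_S − 5a_Ka_S − 5a_S².
∂π/∂a_S = 230 − 5a_K − 10a_S = 0, so a_S = 23 − 0.5a_K.
At a_K = 6: a_S = 23 − 0.5·6 = 20.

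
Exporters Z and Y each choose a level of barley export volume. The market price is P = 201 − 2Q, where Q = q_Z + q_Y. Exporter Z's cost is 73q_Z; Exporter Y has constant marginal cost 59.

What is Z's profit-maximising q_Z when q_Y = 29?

Exporter Z's profit: π = q_Z(201 − 2(q_Z + q_Y)) − 73q_Z.
∂π/∂q_Z = 128 − 4q_Z − 2q_Y = 0, so q_Z = 32 − 0.5q_Y.
At q_Y = 29: q_Z = 32 − 0.5·29 = 17.5.

17.5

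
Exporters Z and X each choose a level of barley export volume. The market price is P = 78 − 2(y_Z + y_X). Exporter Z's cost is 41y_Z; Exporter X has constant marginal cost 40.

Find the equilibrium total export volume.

12.5

Exporter Z's profit: π = y_Z(78 − 2(y_Z + y_X)) − 41y_Z.
∂π/∂y_Z = 37 − 4y_Z − 2y_X = 0, so y_Z = 9.25 − 0.5y_X.
By the same steps for X: y_X = 9.5 − 0.5y_Z.
Solving the two reaction functions simultaneously: (1 − (−0.5)(−0.5))y_Z = 9.25 − 0.5·9.5, so 0.75y_Z = 4.5 and y_Z = 6.
Then y_X = 9.5 − 0.5·6 = 6.5.
Total export volume: 6 + 6.5 = 12.5.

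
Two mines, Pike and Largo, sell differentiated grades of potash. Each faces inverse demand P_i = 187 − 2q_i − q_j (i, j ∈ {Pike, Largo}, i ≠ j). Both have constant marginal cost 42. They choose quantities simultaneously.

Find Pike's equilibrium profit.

Mine Pike's profit: π = q_{Pike}(187 − 2q_{Pike} − q_{Largo}) − 42q_{Pike}.
∂π/∂q_{Pike} = 145 − 4q_{Pike} − q_{Largo} = 0 ⇒ q_{Pike} = 36.25 − 0.25q_{Largo}.
By symmetry q_{Largo} = q_{Pike}; substituting into the reaction function, 1.25q_{Pike} = 36.25 and q_{Pike} = 29.
P_{Pike} = 187 − 2·29 − 29 = 100.
Profit = (100 − 42)·29 = 1682.

1682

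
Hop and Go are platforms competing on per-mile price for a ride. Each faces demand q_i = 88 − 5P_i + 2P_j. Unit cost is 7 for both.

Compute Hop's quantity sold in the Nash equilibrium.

Hop's profit: π = (P_{Hop} − 7)(88 − 5P_{Hop} + 2P_{Go}).
∂π/∂P_{Hop} = 123 − 10P_{Hop} + 2P_{Go} = 0 ⇒ P_{Hop} = 12.3 + 0.2P_{Go}.
By symmetry P_{Go} = P_{Hop}; substituting into the reaction function, 0.8P_{Hop} = 12.3 and P_{Hop} = 15.375.
q_{Hop} = 88 − 5·15.375 + 2·15.375 = 41.875.

41.875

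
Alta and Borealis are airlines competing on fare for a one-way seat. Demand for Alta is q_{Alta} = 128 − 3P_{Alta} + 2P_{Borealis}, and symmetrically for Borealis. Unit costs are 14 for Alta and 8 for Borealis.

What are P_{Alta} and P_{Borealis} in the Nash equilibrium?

Alta's profit: π = (P_{Alta} − 14)(128 − 3P_{Alta} + 2P_{Borealis}).
∂π/∂P_{Alta} = 170 − 6P_{Alta} + 2P_{Borealis} = 0 ⇒ P_{Alta} = 85/3 + (1/3)P_{Borealis}.
Similarly P_{Borealis} = 76/3 + (1/3)P_{Alta}.
Solving the two reaction functions simultaneously: (1 − (1/3)(1/3))P_{Alta} = 85/3 + (1/3)·(76/3), so (8/9)P_{Alta} = 331/9 and P_{Alta} = 41.375.
Then P_{Borealis} = 76/3 + (1/3)·41.375 = 39.125.

41.375, 39.125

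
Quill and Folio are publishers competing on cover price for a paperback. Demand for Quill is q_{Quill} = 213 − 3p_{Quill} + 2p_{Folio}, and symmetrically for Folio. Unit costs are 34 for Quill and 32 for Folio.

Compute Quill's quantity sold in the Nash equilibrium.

133.125

Quill's profit: π = (p_{Quill} − 34)(213 − 3p_{Quill} + 2p_{Folio}).
∂π/∂p_{Quill} = 315 − 6p_{Quill} + 2p_{Folio} = 0 ⇒ p_{Quill} = 52.5 + (1/3)p_{Folio}.
Similarly p_{Folio} = 51.5 + (1/3)p_{Quill}.
Solving the two reaction functions simultaneously: (1 − (1/3)(1/3))p_{Quill} = 52.5 + (1/3)·51.5, so (8/9)p_{Quill} = 209/3 and p_{Quill} = 78.375.
Then p_{Folio} = 51.5 + (1/3)·78.375 = 77.625.
q_{Quill} = 213 − 3·78.375 + 2·77.625 = 133.125.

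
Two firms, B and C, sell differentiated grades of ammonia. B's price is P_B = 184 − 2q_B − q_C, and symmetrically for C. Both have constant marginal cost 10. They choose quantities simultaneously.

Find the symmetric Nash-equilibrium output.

34.8

Firm B's profit: π = q_B(184 − 2q_B − q_C) − 10q_B.
∂π/∂q_B = 174 − 4q_B − q_C = 0 ⇒ q_B = 43.5 − 0.25q_C.
By symmetry q_C = q_B; substituting into the reaction function, 1.25q_B = 43.5 and q_B = 34.8.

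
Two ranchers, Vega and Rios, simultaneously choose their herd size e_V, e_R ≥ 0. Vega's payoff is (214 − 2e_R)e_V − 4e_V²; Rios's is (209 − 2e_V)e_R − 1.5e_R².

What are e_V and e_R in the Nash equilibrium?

11.2, 62.2

Expanding Vega's payoff: 214e_V − 2e_Re_V − 4e_V².
∂π/∂e_V = 214 − 2e_R − 8e_V = 0, so e_V = 26.75 − 0.25e_R.
Likewise for Rios: e_R = 209/3 − (2/3)e_V.
Plugging e_R into Vega's best response: e_V = 26.75 − 0.25(209/3 − (2/3)e_V) ⇒ (5/6)e_V = 28/3, so e_V = 11.2.
Then e_R = 209/3 − (2/3)·11.2 = 62.2.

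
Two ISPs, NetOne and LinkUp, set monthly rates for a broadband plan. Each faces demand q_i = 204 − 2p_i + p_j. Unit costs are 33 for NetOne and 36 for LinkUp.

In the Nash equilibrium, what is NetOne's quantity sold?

NetOne's profit: π = (p_{NetOne} − 33)(204 − 2p_{NetOne} + p_{LinkUp}).
∂π/∂p_{NetOne} = 270 − 4p_{NetOne} + p_{LinkUp} = 0 ⇒ p_{NetOne} = 67.5 + 0.25p_{LinkUp}.
Similarly p_{LinkUp} = 69 + 0.25p_{NetOne}.
Substituting the second reaction function into the first: p_{NetOne} = 67.5 + 0.25(69 + 0.25p_{NetOne}), which gives 0.9375p_{NetOne} = 84.75 ⇒ p_{NetOne} = 90.4.
Then p_{LinkUp} = 69 + 0.25·90.4 = 91.6.
q_{NetOne} = 204 − 2·90.4 + 91.6 = 114.8.

114.8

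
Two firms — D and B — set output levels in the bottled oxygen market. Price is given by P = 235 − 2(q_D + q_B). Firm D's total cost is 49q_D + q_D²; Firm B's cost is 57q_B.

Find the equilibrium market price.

126.6

Firm D's profit: π = q_D(235 − 2(q_D + q_B)) − 49q_D − q_D².
∂π/∂q_D = 186 − 6q_D − 2q_B = 0, so q_D = 31 − (1/3)q_B.
For B: ∂π/∂q_B = 178 − 4q_B − 2q_D = 0 ⇒ q_B = 44.5 − 0.5q_D.
Substituting the second reaction function into the first: q_D = 31 − (1/3)(44.5 − 0.5q_D), which gives (5/6)q_D = 97/6 ⇒ q_D = 19.4.
Then q_B = 44.5 − 0.5·19.4 = 34.8.
Equilibrium price: P = 235 − 2·54.2 = 126.6.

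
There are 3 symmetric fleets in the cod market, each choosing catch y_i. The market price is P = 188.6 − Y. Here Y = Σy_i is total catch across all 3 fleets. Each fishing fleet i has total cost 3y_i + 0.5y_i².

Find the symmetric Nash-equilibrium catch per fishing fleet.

A representative fishing fleet's profit is π_i = y_i(188.6 − Y) − 3y_i − 0.5y_i², with Y = y_i + Σ_{j≠i} y_j.
First-order condition: 185.6 − 3y_i − Σ_{j≠i} y_j = 0.
In a symmetric equilibrium every fishing fleet chooses the same y, so Σ_{j≠i} y_j = 2y. The condition becomes 185.6 − 5y = 0, giving y = 185.6/5 = 37.12.

37.12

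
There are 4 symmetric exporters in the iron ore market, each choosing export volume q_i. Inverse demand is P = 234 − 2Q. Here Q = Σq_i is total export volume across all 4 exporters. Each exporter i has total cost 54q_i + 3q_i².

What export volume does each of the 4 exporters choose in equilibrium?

11.25

A representative exporter's profit is π_i = q_i(234 − 2Q) − 54q_i − 3q_i², with Q = q_i + Σ_{j≠i} q_j.
First-order condition: 180 − 10q_i − 2Σ_{j≠i} q_j = 0.
Imposing symmetry (q_j = q for all j) turns Σ_{j≠i} q_j into 3q, so 180 = 16q and q = 11.25.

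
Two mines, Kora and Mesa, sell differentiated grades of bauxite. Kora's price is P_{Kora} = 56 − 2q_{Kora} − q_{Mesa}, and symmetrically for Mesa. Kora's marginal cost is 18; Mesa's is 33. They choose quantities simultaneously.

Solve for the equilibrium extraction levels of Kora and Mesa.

Mine Kora's profit: π = q_{Kora}(56 − 2q_{Kora} − q_{Mesa}) − 18q_{Kora}.
∂π/∂q_{Kora} = 38 − 4q_{Kora} − q_{Mesa} = 0 ⇒ q_{Kora} = 9.5 − 0.25q_{Mesa}.
Similarly q_{Mesa} = 5.75 − 0.25q_{Kora}.
Substituting the second reaction function into the first: q_{Kora} = 9.5 − 0.25(5.75 − 0.25q_{Kora}), which gives 0.9375q_{Kora} = 8.0625 ⇒ q_{Kora} = 8.6.
Then q_{Mesa} = 5.75 − 0.25·8.6 = 3.6.

8.6, 3.6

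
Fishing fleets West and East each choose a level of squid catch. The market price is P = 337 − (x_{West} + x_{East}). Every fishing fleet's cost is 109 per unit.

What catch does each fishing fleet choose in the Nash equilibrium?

76

Fishing fleet West's profit: π = x_{West}(337 − (x_{West} + x_{East})) − 109x_{West}.
∂π/∂x_{West} = 228 − 2x_{West} − x_{East} = 0, so x_{West} = 114 − 0.5x_{East}.
Setting x_{West} = x_{East} in the reaction function: x_{West} = 114 − 0.5x_{West}, so x_{West} = 114 / 1.5 = 76.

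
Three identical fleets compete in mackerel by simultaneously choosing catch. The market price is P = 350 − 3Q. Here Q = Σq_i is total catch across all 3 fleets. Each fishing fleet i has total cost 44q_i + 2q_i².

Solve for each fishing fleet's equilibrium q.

19.125

A representative fishing fleet's profit is π_i = q_i(350 − 3Q) − 44q_i − 2q_i², with Q = q_i + Σ_{j≠i} q_j.
First-order condition: 306 − 10q_i − 3Σ_{j≠i} q_j = 0.
In a symmetric equilibrium every fishing fleet chooses the same q, so Σ_{j≠i} q_j = 2q. The condition becomes 306 − 16q = 0, giving q = 306/16 = 19.125.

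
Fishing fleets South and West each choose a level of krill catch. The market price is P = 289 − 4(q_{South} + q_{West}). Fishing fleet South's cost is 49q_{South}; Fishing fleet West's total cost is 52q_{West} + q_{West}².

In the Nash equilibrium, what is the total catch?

Fishing fleet South's profit: π = q_{South}(289 − 4(q_{South} + q_{West})) − 49q_{South}.
∂π/∂q_{South} = 240 − 8q_{South} − 4q_{West} = 0, so q_{South} = 30 − 0.5q_{West}.
For West: ∂π/∂q_{West} = 237 − 10q_{West} − 4q_{South} = 0 ⇒ q_{West} = 23.7 − 0.4q_{South}.
Substituting the second reaction function into the first: q_{South} = 30 − 0.5(23.7 − 0.4q_{South}), which gives 0.8q_{South} = 18.15 ⇒ q_{South} = 22.6875.
Then q_{West} = 23.7 − 0.4·22.6875 = 14.625.
Total catch: 22.6875 + 14.625 = 37.3125.

37.3125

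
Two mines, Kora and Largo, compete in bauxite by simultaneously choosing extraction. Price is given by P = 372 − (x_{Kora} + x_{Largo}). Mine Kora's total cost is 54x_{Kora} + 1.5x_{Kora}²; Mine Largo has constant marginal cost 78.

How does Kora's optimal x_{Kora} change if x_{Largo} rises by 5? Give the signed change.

-1

Mine Kora's profit: π = x_{Kora}(372 − (x_{Kora} + x_{Largo})) − 54x_{Kora} − 1.5x_{Kora}².
∂π/∂x_{Kora} = 318 − 5x_{Kora} − x_{Largo} = 0, so x_{Kora} = 63.6 − 0.2x_{Largo}.
The reaction-function slope is −0.2, so a 5-unit rise in x_{Largo} moves x_{Kora} by −0.2 × 5 = −1. Kora's best response falls — the actions are strategic substitutes.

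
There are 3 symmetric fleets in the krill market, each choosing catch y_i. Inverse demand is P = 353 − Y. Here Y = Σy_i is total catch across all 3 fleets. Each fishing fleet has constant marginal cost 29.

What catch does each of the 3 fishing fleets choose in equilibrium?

A representative fishing fleet's profit is π_i = y_i(353 − Y) − 29y_i, with Y = y_i + Σ_{j≠i} y_j.
First-order condition: 324 − 2y_i − Σ_{j≠i} y_j = 0.
In a symmetric equilibrium every fishing fleet chooses the same y, so Σ_{j≠i} y_j = 2y. The condition becomes 324 − 4y = 0, giving y = 324/4 = 81.

81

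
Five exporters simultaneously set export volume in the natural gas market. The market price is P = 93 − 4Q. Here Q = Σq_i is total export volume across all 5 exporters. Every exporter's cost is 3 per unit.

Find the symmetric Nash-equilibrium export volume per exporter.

3.75

A representative exporter's profit is π_i = q_i(93 − 4Q) − 3q_i, with Q = q_i + Σ_{j≠i} q_j.
First-order condition: 90 − 8q_i − 4Σ_{j≠i} q_j = 0.
Imposing symmetry (q_j = q for all j) turns Σ_{j≠i} q_j into 4q, so 90 = 24q and q = 3.75.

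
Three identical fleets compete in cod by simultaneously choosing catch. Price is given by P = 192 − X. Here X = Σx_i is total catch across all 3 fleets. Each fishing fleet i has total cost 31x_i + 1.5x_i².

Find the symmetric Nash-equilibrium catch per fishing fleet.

23

A representative fishing fleet's profit is π_i = x_i(192 − X) − 31x_i − 1.5x_i², with X = x_i + Σ_{j≠i} x_j.
First-order condition: 161 − 5x_i − Σ_{j≠i} x_j = 0.
In a symmetric equilibrium every fishing fleet chooses the same x, so Σ_{j≠i} x_j = 2x. The condition becomes 161 − 7x = 0, giving x = 161/7 = 23.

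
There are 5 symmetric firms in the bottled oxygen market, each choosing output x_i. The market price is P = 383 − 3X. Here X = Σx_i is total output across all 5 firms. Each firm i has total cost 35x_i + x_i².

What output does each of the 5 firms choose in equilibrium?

A representative firm's profit is π_i = x_i(383 − 3X) − 35x_i − x_i², with X = x_i + Σ_{j≠i} x_j.
First-order condition: 348 − 8x_i − 3Σ_{j≠i} x_j = 0.
Imposing symmetry (x_j = x for all j) turns Σ_{j≠i} x_j into 4x, so 348 = 20x and x = 17.4.

17.4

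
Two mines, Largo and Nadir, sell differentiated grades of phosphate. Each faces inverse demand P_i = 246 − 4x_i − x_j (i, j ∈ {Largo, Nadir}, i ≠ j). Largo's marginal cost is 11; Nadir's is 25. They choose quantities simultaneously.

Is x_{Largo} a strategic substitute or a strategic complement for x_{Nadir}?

strategic substitutes

Mine Largo's profit: π = x_{Largo}(246 − 4x_{Largo} − x_{Nadir}) − 11x_{Largo}.
∂π/∂x_{Largo} = 235 − 8x_{Largo} − x_{Nadir} = 0 ⇒ x_{Largo} = 29.375 − 0.125x_{Nadir}.
The best-response slope dx_{Largo}/dx_{Nadir} = −0.125 < 0: the reaction function is downward-sloping, so the choices are strategic substitutes.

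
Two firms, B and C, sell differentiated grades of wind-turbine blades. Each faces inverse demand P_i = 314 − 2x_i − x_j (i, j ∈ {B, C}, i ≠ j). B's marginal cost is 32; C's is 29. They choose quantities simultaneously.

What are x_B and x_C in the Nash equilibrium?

56.2, 57.2

Firm B's profit: π = x_B(314 − 2x_B − x_C) − 32x_B.
∂π/∂x_B = 282 − 4x_B − x_C = 0 ⇒ x_B = 70.5 − 0.25x_C.
Similarly x_C = 71.25 − 0.25x_B.
Substituting the second reaction function into the first: x_B = 70.5 − 0.25(71.25 − 0.25x_B), which gives 0.9375x_B = 52.6875 ⇒ x_B = 56.2.
Then x_C = 71.25 − 0.25·56.2 = 57.2.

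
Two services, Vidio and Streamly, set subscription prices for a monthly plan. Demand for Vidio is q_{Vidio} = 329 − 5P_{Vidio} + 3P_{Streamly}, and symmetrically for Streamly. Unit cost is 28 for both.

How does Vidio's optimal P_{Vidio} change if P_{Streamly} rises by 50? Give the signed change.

15

Vidio's profit: π = (P_{Vidio} − 28)(329 − 5P_{Vidio} + 3P_{Streamly}).
∂π/∂P_{Vidio} = 469 − 10P_{Vidio} + 3P_{Streamly} = 0 ⇒ P_{Vidio} = 46.9 + 0.3P_{Streamly}.
The reaction-function slope is 0.3, so a 50-unit rise in P_{Streamly} moves P_{Vidio} by 0.3 × 50 = 15. Vidio's best response rises — the actions are strategic complements.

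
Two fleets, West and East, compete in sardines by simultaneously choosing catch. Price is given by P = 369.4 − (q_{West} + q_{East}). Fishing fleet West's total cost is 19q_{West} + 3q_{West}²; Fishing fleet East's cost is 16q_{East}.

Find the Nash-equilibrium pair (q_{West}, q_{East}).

23.16, 165.12

Fishing fleet West's profit: π = q_{West}(369.4 − (q_{West} + q_{East})) − 19q_{West} − 3q_{West}².
∂π/∂q_{West} = 350.4 − 8q_{West} − q_{East} = 0, so q_{West} = 43.8 − 0.125q_{East}.
For East: ∂π/∂q_{East} = 353.4 − 2q_{East} − q_{West} = 0 ⇒ q_{East} = 176.7 − 0.5q_{West}.
Solving the two reaction functions simultaneously: (1 − (−0.125)(−0.5))q_{West} = 43.8 − 0.125·176.7, so 0.9375q_{West} = 21.7125 and q_{West} = 23.16.
Then q_{East} = 176.7 − 0.5·23.16 = 165.12.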